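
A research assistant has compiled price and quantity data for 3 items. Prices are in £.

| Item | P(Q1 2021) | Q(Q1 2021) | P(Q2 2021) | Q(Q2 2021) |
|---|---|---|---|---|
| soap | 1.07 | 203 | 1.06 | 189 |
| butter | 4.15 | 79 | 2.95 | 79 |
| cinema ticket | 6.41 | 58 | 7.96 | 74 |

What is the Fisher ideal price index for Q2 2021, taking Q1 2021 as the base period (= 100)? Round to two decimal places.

100.51

Laspeyres component (base-period weights):
ΣP(Q2 2021)Q(Q1 2021) = 1.06×203 + 2.95×79 + 7.96×58 = 215.18 + 233.05 + 461.68 = 909.91
ΣP(Q1 2021)Q(Q1 2021) = 1.07×203 + 4.15×79 + 6.41×58 = 217.21 + 327.85 + 371.78 = 916.84
L = 909.91 / 916.84 × 100 = 99.2441
Paasche component (current-period weights):
ΣP(Q2 2021)Q(Q2 2021) = 1.06×189 + 2.95×79 + 7.96×74 = 200.34 + 233.05 + 589.04 = 1022.43
ΣP(Q1 2021)Q(Q2 2021) = 1.07×189 + 4.15×79 + 6.41×74 = 202.23 + 327.85 + 474.34 = 1004.42
P = 1022.43 / 1004.42 × 100 = 101.7931
Fisher = √(L × P) = √(99.2441 × 101.7931) = 100.5105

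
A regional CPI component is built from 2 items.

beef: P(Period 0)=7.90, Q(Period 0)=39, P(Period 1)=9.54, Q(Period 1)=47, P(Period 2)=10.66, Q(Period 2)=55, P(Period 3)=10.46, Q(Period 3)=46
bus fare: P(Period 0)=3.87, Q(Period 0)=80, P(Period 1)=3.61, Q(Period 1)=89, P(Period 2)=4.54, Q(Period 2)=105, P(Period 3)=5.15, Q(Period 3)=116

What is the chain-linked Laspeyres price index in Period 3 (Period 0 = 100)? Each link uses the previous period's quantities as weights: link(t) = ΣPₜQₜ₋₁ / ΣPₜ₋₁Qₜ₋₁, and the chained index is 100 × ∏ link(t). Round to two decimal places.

Link Period 0→Period 1:
ΣP(Period 1)Q(Period 0) = 9.54×39 + 3.61×80 = 372.06 + 288.8 = 660.86
ΣP(Period 0)Q(Period 0) = 7.90×39 + 3.87×80 = 308.1 + 309.6 = 617.7
link = 660.86/617.7 = 1.069872
Link Period 1→Period 2:
ΣP(Period 2)Q(Period 1) = 10.66×47 + 4.54×89 = 501.02 + 404.06 = 905.08
ΣP(Period 1)Q(Period 1) = 9.54×47 + 3.61×89 = 448.38 + 321.29 = 769.67
link = 905.08/769.67 = 1.175933
Link Period 2→Period 3:
ΣP(Period 3)Q(Period 2) = 10.46×55 + 5.15×105 = 575.3 + 540.75 = 1116.05
ΣP(Period 2)Q(Period 2) = 10.66×55 + 4.54×105 = 586.3 + 476.7 = 1063
link = 1116.05/1063 = 1.049906
Chained index = 100 × 1.069872 × 1.175933 × 1.049906 = 132.0884

132.09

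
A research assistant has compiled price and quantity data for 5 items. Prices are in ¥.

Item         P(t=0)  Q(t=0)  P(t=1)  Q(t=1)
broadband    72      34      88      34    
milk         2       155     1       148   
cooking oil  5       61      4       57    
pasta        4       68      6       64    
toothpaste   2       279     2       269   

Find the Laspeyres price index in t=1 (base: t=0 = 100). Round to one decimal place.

111.9

Laspeyres price index uses base-period quantities as weights.
ΣP(t=1)·Q(t=0) = 88×34 + 1×155 + 4×61 + 6×68 + 2×279 = 2992 + 155 + 244 + 408 + 558 = 4357
ΣP(t=0)·Q(t=0) = 72×34 + 2×155 + 5×61 + 4×68 + 2×279 = 2448 + 310 + 305 + 272 + 558 = 3893
Index = 4357 / 3893 × 100 = 111.9188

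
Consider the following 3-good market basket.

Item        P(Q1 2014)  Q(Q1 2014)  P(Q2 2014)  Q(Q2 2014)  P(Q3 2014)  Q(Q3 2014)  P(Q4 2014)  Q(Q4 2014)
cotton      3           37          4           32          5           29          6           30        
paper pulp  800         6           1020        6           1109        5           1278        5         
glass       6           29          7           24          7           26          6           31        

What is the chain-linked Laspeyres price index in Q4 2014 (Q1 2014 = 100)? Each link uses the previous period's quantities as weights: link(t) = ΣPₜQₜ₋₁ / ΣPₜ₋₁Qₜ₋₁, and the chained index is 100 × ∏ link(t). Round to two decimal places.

Link Q1 2014→Q2 2014:
ΣP(Q2 2014)Q(Q1 2014) = 4×37 + 1020×6 + 7×29 = 148 + 6120 + 203 = 6471
ΣP(Q1 2014)Q(Q1 2014) = 3×37 + 800×6 + 6×29 = 111 + 4800 + 174 = 5085
link = 6471/5085 = 1.272566
Link Q2 2014→Q3 2014:
ΣP(Q3 2014)Q(Q2 2014) = 5×32 + 1109×6 + 7×24 = 160 + 6654 + 168 = 6982
ΣP(Q2 2014)Q(Q2 2014) = 4×32 + 1020×6 + 7×24 = 128 + 6120 + 168 = 6416
link = 6982/6416 = 1.088217
Link Q3 2014→Q4 2014:
ΣP(Q4 2014)Q(Q3 2014) = 6×29 + 1278×5 + 6×26 = 174 + 6390 + 156 = 6720
ΣP(Q3 2014)Q(Q3 2014) = 5×29 + 1109×5 + 7×26 = 145 + 5545 + 182 = 5872
link = 6720/5872 = 1.144414
Chained index = 100 × 1.272566 × 1.088217 × 1.144414 = 158.4817

158.48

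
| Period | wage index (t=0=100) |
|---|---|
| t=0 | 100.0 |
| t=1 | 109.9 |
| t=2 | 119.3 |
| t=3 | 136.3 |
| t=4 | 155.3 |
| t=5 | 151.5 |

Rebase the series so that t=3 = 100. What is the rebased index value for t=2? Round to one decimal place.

Rebased(t=2) = 119.3 / 136.3 × 100 = 87.5275

87.5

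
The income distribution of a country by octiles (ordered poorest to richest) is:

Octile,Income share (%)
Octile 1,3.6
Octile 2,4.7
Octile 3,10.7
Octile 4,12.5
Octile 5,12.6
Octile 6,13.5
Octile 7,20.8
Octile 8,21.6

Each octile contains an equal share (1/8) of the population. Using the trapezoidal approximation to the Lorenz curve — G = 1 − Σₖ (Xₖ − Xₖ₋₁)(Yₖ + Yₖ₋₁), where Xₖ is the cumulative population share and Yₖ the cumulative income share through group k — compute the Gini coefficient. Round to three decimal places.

Cumulative income shares Yₖ: 0.0360, 0.0830, 0.1900, 0.3150, 0.4410, 0.5760, 0.7840, 1.0000
Σ (Xₖ−Xₖ₋₁)(Yₖ+Yₖ₋₁) = (1/8)(0.0360+0.0000) + (1/8)(0.0830+0.0360) + (1/8)(0.1900+0.0830) + (1/8)(0.3150+0.1900) + (1/8)(0.4410+0.3150) + (1/8)(0.5760+0.4410) + (1/8)(0.7840+0.5760) + (1/8)(1.0000+0.7840)
  = 0.0045 + 0.0149 + 0.0341 + 0.0631 + 0.0945 + 0.1271 + 0.1700 + 0.2230 = 0.7313
G = 1 − 0.7313 = 0.2687

0.269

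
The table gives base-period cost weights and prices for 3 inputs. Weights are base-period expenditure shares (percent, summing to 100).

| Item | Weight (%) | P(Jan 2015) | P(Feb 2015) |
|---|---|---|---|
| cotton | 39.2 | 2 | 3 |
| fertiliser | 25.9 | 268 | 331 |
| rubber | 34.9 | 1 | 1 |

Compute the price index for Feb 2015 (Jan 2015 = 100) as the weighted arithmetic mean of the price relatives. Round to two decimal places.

125.69

cotton: 39.2 × (3/2) = 39.2 × 1.500000 = 58.8000
fertiliser: 25.9 × (331/268) = 25.9 × 1.235075 = 31.9884
rubber: 34.9 × (1/1) = 34.9 × 1.000000 = 34.9000
Index = Σ wᵢ·(p₁ᵢ/p₀ᵢ) = 58.8000 + 31.9884 + 34.9000 = 125.6884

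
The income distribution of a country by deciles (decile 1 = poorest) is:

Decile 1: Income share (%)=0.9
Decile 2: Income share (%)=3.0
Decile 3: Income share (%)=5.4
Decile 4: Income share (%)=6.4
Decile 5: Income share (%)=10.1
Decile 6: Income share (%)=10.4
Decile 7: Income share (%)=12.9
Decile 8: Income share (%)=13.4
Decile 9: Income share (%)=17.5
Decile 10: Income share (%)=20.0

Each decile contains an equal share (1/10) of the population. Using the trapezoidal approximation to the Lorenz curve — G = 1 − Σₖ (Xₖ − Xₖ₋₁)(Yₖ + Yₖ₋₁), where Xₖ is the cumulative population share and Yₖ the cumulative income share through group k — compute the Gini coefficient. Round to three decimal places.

0.333

Cumulative income shares Yₖ: 0.0090, 0.0390, 0.0930, 0.1570, 0.2580, 0.3620, 0.4910, 0.6250, 0.8000, 1.0000
Σ (Xₖ−Xₖ₋₁)(Yₖ+Yₖ₋₁) = (1/10)(0.0090+0.0000) + (1/10)(0.0390+0.0090) + (1/10)(0.0930+0.0390) + (1/10)(0.1570+0.0930) + (1/10)(0.2580+0.1570) + (1/10)(0.3620+0.2580) + (1/10)(0.4910+0.3620) + (1/10)(0.6250+0.4910) + (1/10)(0.8000+0.6250) + (1/10)(1.0000+0.8000)
  = 0.0009 + 0.0048 + 0.0132 + 0.0250 + 0.0415 + 0.0620 + 0.0853 + 0.1116 + 0.1425 + 0.1800 = 0.6668
G = 1 − 0.6668 = 0.3332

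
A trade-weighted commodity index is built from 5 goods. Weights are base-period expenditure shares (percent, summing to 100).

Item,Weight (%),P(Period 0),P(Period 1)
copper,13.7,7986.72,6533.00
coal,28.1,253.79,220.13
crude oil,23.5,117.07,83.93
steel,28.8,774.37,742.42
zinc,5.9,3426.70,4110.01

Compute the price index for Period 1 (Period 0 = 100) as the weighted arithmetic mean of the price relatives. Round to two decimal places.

87.12

copper: 13.7 × (6533.00/7986.72) = 13.7 × 0.817983 = 11.2064
coal: 28.1 × (220.13/253.79) = 28.1 × 0.867371 = 24.3731
crude oil: 23.5 × (83.93/117.07) = 23.5 × 0.716921 = 16.8477
steel: 28.8 × (742.42/774.37) = 28.8 × 0.958741 = 27.6117
zinc: 5.9 × (4110.01/3426.70) = 5.9 × 1.199408 = 7.0765
Index = Σ wᵢ·(p₁ᵢ/p₀ᵢ) = 11.2064 + 24.3731 + 16.8477 + 27.6117 + 7.0765 = 87.1154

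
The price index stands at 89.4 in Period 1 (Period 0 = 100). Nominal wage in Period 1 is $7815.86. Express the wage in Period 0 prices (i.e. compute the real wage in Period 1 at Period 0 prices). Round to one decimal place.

8742.6

Real = Nominal ÷ (Index/100) = 7815.86 ÷ (89.4/100)
     = 7815.86 ÷ 0.894 = 8742.5727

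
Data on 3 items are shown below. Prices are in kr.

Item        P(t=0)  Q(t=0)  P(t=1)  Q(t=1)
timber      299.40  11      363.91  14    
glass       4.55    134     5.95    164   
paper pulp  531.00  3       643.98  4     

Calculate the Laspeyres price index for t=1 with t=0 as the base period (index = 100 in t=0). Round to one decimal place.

122.5

Laspeyres price index uses base-period quantities as weights.
ΣP(t=1)·Q(t=0) = 363.91×11 + 5.95×134 + 643.98×3 = 4003.01 + 797.3 + 1931.94 = 6732.25
ΣP(t=0)·Q(t=0) = 299.40×11 + 4.55×134 + 531.00×3 = 3293.4 + 609.7 + 1593 = 5496.1
Index = 6732.25 / 5496.1 × 100 = 122.4914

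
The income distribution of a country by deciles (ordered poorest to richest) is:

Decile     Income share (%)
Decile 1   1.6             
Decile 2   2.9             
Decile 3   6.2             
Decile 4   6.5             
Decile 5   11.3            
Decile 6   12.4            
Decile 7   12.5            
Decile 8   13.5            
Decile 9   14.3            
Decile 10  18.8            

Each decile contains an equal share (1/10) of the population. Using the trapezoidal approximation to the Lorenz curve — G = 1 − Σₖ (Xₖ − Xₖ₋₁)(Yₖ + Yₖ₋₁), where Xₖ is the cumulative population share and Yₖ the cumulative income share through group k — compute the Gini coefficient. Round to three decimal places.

0.290

Cumulative income shares Yₖ: 0.0160, 0.0450, 0.1070, 0.1720, 0.2850, 0.4090, 0.5340, 0.6690, 0.8120, 1.0000
Σ (Xₖ−Xₖ₋₁)(Yₖ+Yₖ₋₁) = (1/10)(0.0160+0.0000) + (1/10)(0.0450+0.0160) + (1/10)(0.1070+0.0450) + (1/10)(0.1720+0.1070) + (1/10)(0.2850+0.1720) + (1/10)(0.4090+0.2850) + (1/10)(0.5340+0.4090) + (1/10)(0.6690+0.5340) + (1/10)(0.8120+0.6690) + (1/10)(1.0000+0.8120)
  = 0.0016 + 0.0061 + 0.0152 + 0.0279 + 0.0457 + 0.0694 + 0.0943 + 0.1203 + 0.1481 + 0.1812 = 0.7098
G = 1 − 0.7098 = 0.2902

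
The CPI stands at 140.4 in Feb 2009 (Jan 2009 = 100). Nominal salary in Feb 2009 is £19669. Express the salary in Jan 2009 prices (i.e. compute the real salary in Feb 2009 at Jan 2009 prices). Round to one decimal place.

Real = Nominal ÷ (Index/100) = 19669 ÷ (140.4/100)
     = 19669 ÷ 1.404 = 14009.2593

14009.3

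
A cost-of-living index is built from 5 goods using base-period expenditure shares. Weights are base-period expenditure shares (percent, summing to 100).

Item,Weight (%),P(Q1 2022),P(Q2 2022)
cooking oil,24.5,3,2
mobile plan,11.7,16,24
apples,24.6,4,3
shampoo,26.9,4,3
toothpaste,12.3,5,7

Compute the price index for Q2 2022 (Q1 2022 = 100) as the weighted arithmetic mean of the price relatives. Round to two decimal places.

cooking oil: 24.5 × (2/3) = 24.5 × 0.666667 = 16.3333
mobile plan: 11.7 × (24/16) = 11.7 × 1.500000 = 17.5500
apples: 24.6 × (3/4) = 24.6 × 0.750000 = 18.4500
shampoo: 26.9 × (3/4) = 26.9 × 0.750000 = 20.1750
toothpaste: 12.3 × (7/5) = 12.3 × 1.400000 = 17.2200
Index = Σ wᵢ·(p₁ᵢ/p₀ᵢ) = 16.3333 + 17.5500 + 18.4500 + 20.1750 + 17.2200 = 89.7283

89.73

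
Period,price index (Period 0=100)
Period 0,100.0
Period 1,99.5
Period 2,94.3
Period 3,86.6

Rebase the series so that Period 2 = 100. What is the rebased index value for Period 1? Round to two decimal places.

Rebased(Period 1) = 99.5 / 94.3 × 100 = 105.5143

105.51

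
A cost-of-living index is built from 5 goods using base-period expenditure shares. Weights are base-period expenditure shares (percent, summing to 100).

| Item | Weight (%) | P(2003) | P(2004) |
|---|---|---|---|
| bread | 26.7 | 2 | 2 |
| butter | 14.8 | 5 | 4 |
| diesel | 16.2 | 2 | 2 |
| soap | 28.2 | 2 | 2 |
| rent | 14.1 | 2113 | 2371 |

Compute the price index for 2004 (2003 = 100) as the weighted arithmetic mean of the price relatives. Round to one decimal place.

98.8

bread: 26.7 × (2/2) = 26.7 × 1.000000 = 26.7000
butter: 14.8 × (4/5) = 14.8 × 0.800000 = 11.8400
diesel: 16.2 × (2/2) = 16.2 × 1.000000 = 16.2000
soap: 28.2 × (2/2) = 28.2 × 1.000000 = 28.2000
rent: 14.1 × (2371/2113) = 14.1 × 1.122101 = 15.8216
Index = Σ wᵢ·(p₁ᵢ/p₀ᵢ) = 26.7000 + 11.8400 + 16.2000 + 28.2000 + 15.8216 = 98.7616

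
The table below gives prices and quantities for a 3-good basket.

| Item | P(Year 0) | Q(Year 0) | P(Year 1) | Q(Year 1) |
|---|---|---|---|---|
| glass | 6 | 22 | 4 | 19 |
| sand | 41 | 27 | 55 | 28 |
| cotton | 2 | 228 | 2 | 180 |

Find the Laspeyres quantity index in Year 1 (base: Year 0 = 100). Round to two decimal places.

Laspeyres quantity index uses base-period prices as weights.
ΣP(Year 0)·Q(Year 1) = 6×19 + 41×28 + 2×180 = 114 + 1148 + 360 = 1622
ΣP(Year 0)·Q(Year 0) = 6×22 + 41×27 + 2×228 = 132 + 1107 + 456 = 1695
Index = 1622 / 1695 × 100 = 95.6932

95.69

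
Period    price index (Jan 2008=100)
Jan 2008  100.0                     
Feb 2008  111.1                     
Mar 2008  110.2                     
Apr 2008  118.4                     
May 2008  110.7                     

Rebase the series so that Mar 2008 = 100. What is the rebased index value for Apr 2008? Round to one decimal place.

Rebased(Apr 2008) = 118.4 / 110.2 × 100 = 107.4410

107.4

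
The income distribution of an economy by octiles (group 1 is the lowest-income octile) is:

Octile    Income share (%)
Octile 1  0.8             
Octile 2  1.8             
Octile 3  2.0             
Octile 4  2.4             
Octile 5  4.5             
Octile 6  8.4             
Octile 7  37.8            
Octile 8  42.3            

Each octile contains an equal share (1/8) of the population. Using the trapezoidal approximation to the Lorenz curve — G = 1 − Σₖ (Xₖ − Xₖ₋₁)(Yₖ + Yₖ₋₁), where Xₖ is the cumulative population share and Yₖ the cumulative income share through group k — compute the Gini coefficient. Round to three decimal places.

Cumulative income shares Yₖ: 0.0080, 0.0260, 0.0460, 0.0700, 0.1150, 0.1990, 0.5770, 1.0000
Σ (Xₖ−Xₖ₋₁)(Yₖ+Yₖ₋₁) = (1/8)(0.0080+0.0000) + (1/8)(0.0260+0.0080) + (1/8)(0.0460+0.0260) + (1/8)(0.0700+0.0460) + (1/8)(0.1150+0.0700) + (1/8)(0.1990+0.1150) + (1/8)(0.5770+0.1990) + (1/8)(1.0000+0.5770)
  = 0.0010 + 0.0043 + 0.0090 + 0.0145 + 0.0231 + 0.0393 + 0.0970 + 0.1971 = 0.3852
G = 1 − 0.3852 = 0.6148

0.615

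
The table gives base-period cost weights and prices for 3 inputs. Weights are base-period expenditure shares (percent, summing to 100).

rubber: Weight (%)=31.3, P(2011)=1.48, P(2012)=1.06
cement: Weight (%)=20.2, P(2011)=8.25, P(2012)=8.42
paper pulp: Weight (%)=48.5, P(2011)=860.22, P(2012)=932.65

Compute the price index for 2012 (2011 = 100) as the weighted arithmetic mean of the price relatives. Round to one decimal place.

95.6

rubber: 31.3 × (1.06/1.48) = 31.3 × 0.716216 = 22.4176
cement: 20.2 × (8.42/8.25) = 20.2 × 1.020606 = 20.6162
paper pulp: 48.5 × (932.65/860.22) = 48.5 × 1.084199 = 52.5837
Index = Σ wᵢ·(p₁ᵢ/p₀ᵢ) = 22.4176 + 20.6162 + 52.5837 = 95.6175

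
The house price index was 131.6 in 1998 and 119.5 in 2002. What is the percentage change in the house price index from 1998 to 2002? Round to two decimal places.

Change = (119.5 − 131.6) / 131.6 × 100
       = -12.1 / 131.6 × 100 = -9.1945%

-9.19%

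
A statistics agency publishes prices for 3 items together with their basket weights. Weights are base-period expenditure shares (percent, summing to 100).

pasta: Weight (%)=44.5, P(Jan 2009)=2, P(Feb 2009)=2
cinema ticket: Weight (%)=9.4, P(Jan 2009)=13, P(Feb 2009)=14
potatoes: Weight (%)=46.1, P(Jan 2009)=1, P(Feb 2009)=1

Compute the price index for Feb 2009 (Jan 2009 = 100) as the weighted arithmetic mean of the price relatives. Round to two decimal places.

pasta: 44.5 × (2/2) = 44.5 × 1.000000 = 44.5000
cinema ticket: 9.4 × (14/13) = 9.4 × 1.076923 = 10.1231
potatoes: 46.1 × (1/1) = 46.1 × 1.000000 = 46.1000
Index = Σ wᵢ·(p₁ᵢ/p₀ᵢ) = 44.5000 + 10.1231 + 46.1000 = 100.7231

100.72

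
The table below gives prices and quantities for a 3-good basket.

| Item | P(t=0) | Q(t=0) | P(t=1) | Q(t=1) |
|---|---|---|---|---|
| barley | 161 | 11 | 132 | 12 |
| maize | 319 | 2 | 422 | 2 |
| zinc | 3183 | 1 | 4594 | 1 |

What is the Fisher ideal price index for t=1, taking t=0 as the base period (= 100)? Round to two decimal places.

122.63

Laspeyres component (base-period weights):
ΣP(t=1)Q(t=0) = 132×11 + 422×2 + 4594×1 = 1452 + 844 + 4594 = 6890
ΣP(t=0)Q(t=0) = 161×11 + 319×2 + 3183×1 = 1771 + 638 + 3183 = 5592
L = 6890 / 5592 × 100 = 123.2117
Paasche component (current-period weights):
ΣP(t=1)Q(t=1) = 132×12 + 422×2 + 4594×1 = 1584 + 844 + 4594 = 7022
ΣP(t=0)Q(t=1) = 161×12 + 319×2 + 3183×1 = 1932 + 638 + 3183 = 5753
P = 7022 / 5753 × 100 = 122.0581
Fisher = √(L × P) = √(123.2117 × 122.0581) = 122.6335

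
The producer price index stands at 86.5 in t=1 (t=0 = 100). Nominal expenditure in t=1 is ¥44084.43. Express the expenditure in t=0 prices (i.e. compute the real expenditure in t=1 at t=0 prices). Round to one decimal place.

Real = Nominal ÷ (Index/100) = 44084.43 ÷ (86.5/100)
     = 44084.43 ÷ 0.865 = 50964.6590

50964.7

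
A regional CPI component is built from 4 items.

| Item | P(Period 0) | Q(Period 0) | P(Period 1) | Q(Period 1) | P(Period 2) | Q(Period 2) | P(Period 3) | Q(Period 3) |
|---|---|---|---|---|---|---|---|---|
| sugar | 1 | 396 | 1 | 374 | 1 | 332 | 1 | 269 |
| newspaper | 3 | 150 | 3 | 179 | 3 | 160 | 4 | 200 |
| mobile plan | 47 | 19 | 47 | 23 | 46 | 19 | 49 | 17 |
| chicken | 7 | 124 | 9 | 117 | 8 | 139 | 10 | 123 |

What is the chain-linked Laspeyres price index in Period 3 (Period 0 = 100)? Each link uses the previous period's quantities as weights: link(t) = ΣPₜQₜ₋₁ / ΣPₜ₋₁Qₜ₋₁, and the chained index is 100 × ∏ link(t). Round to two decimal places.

Link Period 0→Period 1:
ΣP(Period 1)Q(Period 0) = 1×396 + 3×150 + 47×19 + 9×124 = 396 + 450 + 893 + 1116 = 2855
ΣP(Period 0)Q(Period 0) = 1×396 + 3×150 + 47×19 + 7×124 = 396 + 450 + 893 + 868 = 2607
link = 2855/2607 = 1.095129
Link Period 1→Period 2:
ΣP(Period 2)Q(Period 1) = 1×374 + 3×179 + 46×23 + 8×117 = 374 + 537 + 1058 + 936 = 2905
ΣP(Period 1)Q(Period 1) = 1×374 + 3×179 + 47×23 + 9×117 = 374 + 537 + 1081 + 1053 = 3045
link = 2905/3045 = 0.954023
Link Period 2→Period 3:
ΣP(Period 3)Q(Period 2) = 1×332 + 4×160 + 49×19 + 10×139 = 332 + 640 + 931 + 1390 = 3293
ΣP(Period 2)Q(Period 2) = 1×332 + 3×160 + 46×19 + 8×139 = 332 + 480 + 874 + 1112 = 2798
link = 3293/2798 = 1.176912
Chained index = 100 × 1.095129 × 0.954023 × 1.176912 = 122.9612

122.96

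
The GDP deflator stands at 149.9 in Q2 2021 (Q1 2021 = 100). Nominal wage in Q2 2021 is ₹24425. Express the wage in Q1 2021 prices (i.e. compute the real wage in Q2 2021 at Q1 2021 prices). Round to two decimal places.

16294.20

Real = Nominal ÷ (Index/100) = 24425 ÷ (149.9/100)
     = 24425 ÷ 1.499 = 16294.1961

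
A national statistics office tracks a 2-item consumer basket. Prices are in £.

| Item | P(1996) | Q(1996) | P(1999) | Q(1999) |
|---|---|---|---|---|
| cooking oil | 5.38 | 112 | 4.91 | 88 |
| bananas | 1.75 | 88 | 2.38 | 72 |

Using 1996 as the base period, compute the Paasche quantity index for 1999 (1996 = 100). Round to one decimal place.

Paasche quantity index uses current-period prices as weights.
ΣP(1999)·Q(1999) = 4.91×88 + 2.38×72 = 432.08 + 171.36 = 603.44
ΣP(1999)·Q(1996) = 4.91×112 + 2.38×88 = 549.92 + 209.44 = 759.36
Index = 603.44 / 759.36 × 100 = 79.4669

79.5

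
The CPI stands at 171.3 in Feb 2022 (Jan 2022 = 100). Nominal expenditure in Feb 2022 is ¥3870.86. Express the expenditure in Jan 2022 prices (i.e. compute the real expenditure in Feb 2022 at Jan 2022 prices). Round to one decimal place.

Real = Nominal ÷ (Index/100) = 3870.86 ÷ (171.3/100)
     = 3870.86 ÷ 1.713 = 2259.6964

2259.7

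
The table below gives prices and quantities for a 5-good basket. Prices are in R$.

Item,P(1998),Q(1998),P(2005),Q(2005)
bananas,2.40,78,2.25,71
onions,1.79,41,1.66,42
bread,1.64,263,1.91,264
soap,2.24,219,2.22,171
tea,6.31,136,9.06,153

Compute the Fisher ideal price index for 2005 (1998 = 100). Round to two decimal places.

Laspeyres component (base-period weights):
ΣP(2005)Q(1998) = 2.25×78 + 1.66×41 + 1.91×263 + 2.22×219 + 9.06×136 = 175.5 + 68.06 + 502.33 + 486.18 + 1232.16 = 2464.23
ΣP(1998)Q(1998) = 2.40×78 + 1.79×41 + 1.64×263 + 2.24×219 + 6.31×136 = 187.2 + 73.39 + 431.32 + 490.56 + 858.16 = 2040.63
L = 2464.23 / 2040.63 × 100 = 120.7583
Paasche component (current-period weights):
ΣP(2005)Q(2005) = 2.25×71 + 1.66×42 + 1.91×264 + 2.22×171 + 9.06×153 = 159.75 + 69.72 + 504.24 + 379.62 + 1386.18 = 2499.51
ΣP(1998)Q(2005) = 2.40×71 + 1.79×42 + 1.64×264 + 2.24×171 + 6.31×153 = 170.4 + 75.18 + 432.96 + 383.04 + 965.43 = 2027.01
P = 2499.51 / 2027.01 × 100 = 123.3102
Fisher = √(L × P) = √(120.7583 × 123.3102) = 122.0276

122.03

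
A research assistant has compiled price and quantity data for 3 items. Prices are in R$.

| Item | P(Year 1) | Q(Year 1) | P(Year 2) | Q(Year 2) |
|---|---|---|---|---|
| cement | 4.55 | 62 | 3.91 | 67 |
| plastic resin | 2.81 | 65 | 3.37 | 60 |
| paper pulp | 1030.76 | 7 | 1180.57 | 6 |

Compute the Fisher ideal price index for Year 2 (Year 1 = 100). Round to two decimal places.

Laspeyres component (base-period weights):
ΣP(Year 2)Q(Year 1) = 3.91×62 + 3.37×65 + 1180.57×7 = 242.42 + 219.05 + 8263.99 = 8725.46
ΣP(Year 1)Q(Year 1) = 4.55×62 + 2.81×65 + 1030.76×7 = 282.1 + 182.65 + 7215.32 = 7680.07
L = 8725.46 / 7680.07 × 100 = 113.6117
Paasche component (current-period weights):
ΣP(Year 2)Q(Year 2) = 3.91×67 + 3.37×60 + 1180.57×6 = 261.97 + 202.2 + 7083.42 = 7547.59
ΣP(Year 1)Q(Year 2) = 4.55×67 + 2.81×60 + 1030.76×6 = 304.85 + 168.6 + 6184.56 = 6658.01
P = 7547.59 / 6658.01 × 100 = 113.3610
Fisher = √(L × P) = √(113.6117 × 113.3610) = 113.4863

113.49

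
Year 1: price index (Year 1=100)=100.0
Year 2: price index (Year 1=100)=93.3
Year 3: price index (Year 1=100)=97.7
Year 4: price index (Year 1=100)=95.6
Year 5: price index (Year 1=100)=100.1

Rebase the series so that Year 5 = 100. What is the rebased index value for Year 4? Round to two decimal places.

95.50

Rebased(Year 4) = 95.6 / 100.1 × 100 = 95.5045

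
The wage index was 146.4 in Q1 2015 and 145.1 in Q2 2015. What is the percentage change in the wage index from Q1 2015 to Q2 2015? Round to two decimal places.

-0.89%

Change = (145.1 − 146.4) / 146.4 × 100
       = -1.3 / 146.4 × 100 = -0.8880%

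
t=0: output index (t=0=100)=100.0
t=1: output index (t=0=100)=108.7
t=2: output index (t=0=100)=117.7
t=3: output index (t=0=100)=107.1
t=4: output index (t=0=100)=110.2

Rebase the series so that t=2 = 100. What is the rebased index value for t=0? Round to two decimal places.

Rebased(t=0) = 100.0 / 117.7 × 100 = 84.9618

84.96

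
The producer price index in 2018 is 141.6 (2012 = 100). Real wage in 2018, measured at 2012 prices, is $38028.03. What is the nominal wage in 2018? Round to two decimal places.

Nominal = Real × (Index/100) = 38028.03 × (141.6/100)
        = 38028.03 × 1.416 = 53847.6905

53847.69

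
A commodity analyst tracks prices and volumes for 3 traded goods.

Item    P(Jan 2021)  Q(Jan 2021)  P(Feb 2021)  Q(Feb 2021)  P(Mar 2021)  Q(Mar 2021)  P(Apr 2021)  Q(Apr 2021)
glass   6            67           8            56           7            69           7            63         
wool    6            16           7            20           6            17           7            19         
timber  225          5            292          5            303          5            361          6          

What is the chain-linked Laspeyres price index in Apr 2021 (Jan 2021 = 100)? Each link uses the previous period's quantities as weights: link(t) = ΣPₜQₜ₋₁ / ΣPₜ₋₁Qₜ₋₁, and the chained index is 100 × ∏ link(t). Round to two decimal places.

147.34

Link Jan 2021→Feb 2021:
ΣP(Feb 2021)Q(Jan 2021) = 8×67 + 7×16 + 292×5 = 536 + 112 + 1460 = 2108
ΣP(Jan 2021)Q(Jan 2021) = 6×67 + 6×16 + 225×5 = 402 + 96 + 1125 = 1623
link = 2108/1623 = 1.298829
Link Feb 2021→Mar 2021:
ΣP(Mar 2021)Q(Feb 2021) = 7×56 + 6×20 + 303×5 = 392 + 120 + 1515 = 2027
ΣP(Feb 2021)Q(Feb 2021) = 8×56 + 7×20 + 292×5 = 448 + 140 + 1460 = 2048
link = 2027/2048 = 0.989746
Link Mar 2021→Apr 2021:
ΣP(Apr 2021)Q(Mar 2021) = 7×69 + 7×17 + 361×5 = 483 + 119 + 1805 = 2407
ΣP(Mar 2021)Q(Mar 2021) = 7×69 + 6×17 + 303×5 = 483 + 102 + 1515 = 2100
link = 2407/2100 = 1.146190
Chained index = 100 × 1.298829 × 0.989746 × 1.146190 = 147.3441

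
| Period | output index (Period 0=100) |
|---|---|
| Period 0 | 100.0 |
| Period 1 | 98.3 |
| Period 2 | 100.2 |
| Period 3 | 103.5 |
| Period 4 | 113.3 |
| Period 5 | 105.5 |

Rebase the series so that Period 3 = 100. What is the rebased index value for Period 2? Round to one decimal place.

96.8

Rebased(Period 2) = 100.2 / 103.5 × 100 = 96.8116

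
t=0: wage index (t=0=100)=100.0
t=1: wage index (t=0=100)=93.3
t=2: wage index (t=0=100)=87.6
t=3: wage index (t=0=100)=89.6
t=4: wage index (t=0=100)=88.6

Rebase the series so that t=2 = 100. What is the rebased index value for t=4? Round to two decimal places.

101.14

Rebased(t=4) = 88.6 / 87.6 × 100 = 101.1416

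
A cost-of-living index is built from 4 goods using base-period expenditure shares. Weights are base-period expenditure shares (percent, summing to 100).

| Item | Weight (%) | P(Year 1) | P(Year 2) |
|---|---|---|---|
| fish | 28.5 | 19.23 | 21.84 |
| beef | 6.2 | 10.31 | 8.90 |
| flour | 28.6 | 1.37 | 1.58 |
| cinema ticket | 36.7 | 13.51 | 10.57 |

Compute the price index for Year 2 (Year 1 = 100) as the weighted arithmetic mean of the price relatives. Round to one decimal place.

fish: 28.5 × (21.84/19.23) = 28.5 × 1.135725 = 32.3682
beef: 6.2 × (8.90/10.31) = 6.2 × 0.863240 = 5.3521
flour: 28.6 × (1.58/1.37) = 28.6 × 1.153285 = 32.9839
cinema ticket: 36.7 × (10.57/13.51) = 36.7 × 0.782383 = 28.7135
Index = Σ wᵢ·(p₁ᵢ/p₀ᵢ) = 32.3682 + 5.3521 + 32.9839 + 28.7135 = 99.4177

99.4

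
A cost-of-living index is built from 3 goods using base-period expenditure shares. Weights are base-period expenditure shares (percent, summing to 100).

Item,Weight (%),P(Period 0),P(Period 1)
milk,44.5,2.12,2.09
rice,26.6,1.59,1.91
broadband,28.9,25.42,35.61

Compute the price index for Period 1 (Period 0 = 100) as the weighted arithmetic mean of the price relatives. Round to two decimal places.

milk: 44.5 × (2.09/2.12) = 44.5 × 0.985849 = 43.8703
rice: 26.6 × (1.91/1.59) = 26.6 × 1.201258 = 31.9535
broadband: 28.9 × (35.61/25.42) = 28.9 × 1.400865 = 40.4850
Index = Σ wᵢ·(p₁ᵢ/p₀ᵢ) = 43.8703 + 31.9535 + 40.4850 = 116.3088

116.31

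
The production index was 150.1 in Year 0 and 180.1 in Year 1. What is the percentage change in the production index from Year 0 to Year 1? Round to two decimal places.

Change = (180.1 − 150.1) / 150.1 × 100
       = 30.0 / 150.1 × 100 = 19.9867%

19.99%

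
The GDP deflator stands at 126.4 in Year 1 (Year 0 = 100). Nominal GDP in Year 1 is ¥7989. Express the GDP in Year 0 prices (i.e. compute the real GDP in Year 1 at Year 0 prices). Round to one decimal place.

Real = Nominal ÷ (Index/100) = 7989 ÷ (126.4/100)
     = 7989 ÷ 1.264 = 6320.4114

6320.4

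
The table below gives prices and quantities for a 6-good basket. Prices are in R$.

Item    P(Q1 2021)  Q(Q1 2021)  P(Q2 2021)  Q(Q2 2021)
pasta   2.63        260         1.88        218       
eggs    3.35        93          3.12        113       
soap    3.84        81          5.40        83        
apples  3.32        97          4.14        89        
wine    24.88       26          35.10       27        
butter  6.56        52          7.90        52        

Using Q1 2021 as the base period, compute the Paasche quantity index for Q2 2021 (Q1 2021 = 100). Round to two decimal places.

99.87

Paasche quantity index uses current-period prices as weights.
ΣP(Q2 2021)·Q(Q2 2021) = 1.88×218 + 3.12×113 + 5.40×83 + 4.14×89 + 35.10×27 + 7.90×52 = 409.84 + 352.56 + 448.2 + 368.46 + 947.7 + 410.8 = 2937.56
ΣP(Q2 2021)·Q(Q1 2021) = 1.88×260 + 3.12×93 + 5.40×81 + 4.14×97 + 35.10×26 + 7.90×52 = 488.8 + 290.16 + 437.4 + 401.58 + 912.6 + 410.8 = 2941.34
Index = 2937.56 / 2941.34 × 100 = 99.8715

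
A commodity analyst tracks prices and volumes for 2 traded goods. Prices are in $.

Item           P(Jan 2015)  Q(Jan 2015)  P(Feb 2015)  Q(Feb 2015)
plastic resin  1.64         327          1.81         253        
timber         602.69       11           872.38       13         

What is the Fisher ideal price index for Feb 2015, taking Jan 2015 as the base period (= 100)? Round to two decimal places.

142.60

Laspeyres component (base-period weights):
ΣP(Feb 2015)Q(Jan 2015) = 1.81×327 + 872.38×11 = 591.87 + 9596.18 = 10188.05
ΣP(Jan 2015)Q(Jan 2015) = 1.64×327 + 602.69×11 = 536.28 + 6629.59 = 7165.87
L = 10188.05 / 7165.87 × 100 = 142.1746
Paasche component (current-period weights):
ΣP(Feb 2015)Q(Feb 2015) = 1.81×253 + 872.38×13 = 457.93 + 11340.94 = 11798.87
ΣP(Jan 2015)Q(Feb 2015) = 1.64×253 + 602.69×13 = 414.92 + 7834.97 = 8249.89
P = 11798.87 / 8249.89 × 100 = 143.0185
Fisher = √(L × P) = √(142.1746 × 143.0185) = 142.5960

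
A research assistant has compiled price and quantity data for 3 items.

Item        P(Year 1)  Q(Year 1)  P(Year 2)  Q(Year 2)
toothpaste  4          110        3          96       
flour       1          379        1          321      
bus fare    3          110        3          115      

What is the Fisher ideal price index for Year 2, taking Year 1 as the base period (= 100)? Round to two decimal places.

90.64

Laspeyres component (base-period weights):
ΣP(Year 2)Q(Year 1) = 3×110 + 1×379 + 3×110 = 330 + 379 + 330 = 1039
ΣP(Year 1)Q(Year 1) = 4×110 + 1×379 + 3×110 = 440 + 379 + 330 = 1149
L = 1039 / 1149 × 100 = 90.4265
Paasche component (current-period weights):
ΣP(Year 2)Q(Year 2) = 3×96 + 1×321 + 3×115 = 288 + 321 + 345 = 954
ΣP(Year 1)Q(Year 2) = 4×96 + 1×321 + 3×115 = 384 + 321 + 345 = 1050
P = 954 / 1050 × 100 = 90.8571
Fisher = √(L × P) = √(90.4265 × 90.8571) = 90.6415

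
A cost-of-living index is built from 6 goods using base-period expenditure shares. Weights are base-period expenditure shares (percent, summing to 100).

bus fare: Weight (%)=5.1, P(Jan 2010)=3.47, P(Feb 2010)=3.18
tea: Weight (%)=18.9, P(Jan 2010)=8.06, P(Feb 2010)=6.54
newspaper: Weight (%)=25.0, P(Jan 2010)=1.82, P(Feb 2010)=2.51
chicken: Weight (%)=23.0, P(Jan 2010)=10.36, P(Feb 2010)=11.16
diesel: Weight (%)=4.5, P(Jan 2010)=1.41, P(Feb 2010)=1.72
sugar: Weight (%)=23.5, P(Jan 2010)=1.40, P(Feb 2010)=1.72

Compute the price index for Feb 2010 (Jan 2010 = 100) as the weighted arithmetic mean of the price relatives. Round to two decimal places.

bus fare: 5.1 × (3.18/3.47) = 5.1 × 0.916427 = 4.6738
tea: 18.9 × (6.54/8.06) = 18.9 × 0.811414 = 15.3357
newspaper: 25.0 × (2.51/1.82) = 25.0 × 1.379121 = 34.4780
chicken: 23.0 × (11.16/10.36) = 23.0 × 1.077220 = 24.7761
diesel: 4.5 × (1.72/1.41) = 4.5 × 1.219858 = 5.4894
sugar: 23.5 × (1.72/1.40) = 23.5 × 1.228571 = 28.8714
Index = Σ wᵢ·(p₁ᵢ/p₀ᵢ) = 4.6738 + 15.3357 + 34.4780 + 24.7761 + 5.4894 + 28.8714 = 113.6244

113.62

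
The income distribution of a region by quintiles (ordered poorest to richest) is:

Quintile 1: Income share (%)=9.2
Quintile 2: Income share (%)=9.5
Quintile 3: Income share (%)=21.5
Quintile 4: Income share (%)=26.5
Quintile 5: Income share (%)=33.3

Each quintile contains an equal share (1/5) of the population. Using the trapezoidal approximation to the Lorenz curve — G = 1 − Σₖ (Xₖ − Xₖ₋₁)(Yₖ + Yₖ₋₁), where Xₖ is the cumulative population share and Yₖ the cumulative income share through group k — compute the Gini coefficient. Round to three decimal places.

Cumulative income shares Yₖ: 0.0920, 0.1870, 0.4020, 0.6670, 1.0000
Σ (Xₖ−Xₖ₋₁)(Yₖ+Yₖ₋₁) = (1/5)(0.0920+0.0000) + (1/5)(0.1870+0.0920) + (1/5)(0.4020+0.1870) + (1/5)(0.6670+0.4020) + (1/5)(1.0000+0.6670)
  = 0.0184 + 0.0558 + 0.1178 + 0.2138 + 0.3334 = 0.7392
G = 1 − 0.7392 = 0.2608

0.261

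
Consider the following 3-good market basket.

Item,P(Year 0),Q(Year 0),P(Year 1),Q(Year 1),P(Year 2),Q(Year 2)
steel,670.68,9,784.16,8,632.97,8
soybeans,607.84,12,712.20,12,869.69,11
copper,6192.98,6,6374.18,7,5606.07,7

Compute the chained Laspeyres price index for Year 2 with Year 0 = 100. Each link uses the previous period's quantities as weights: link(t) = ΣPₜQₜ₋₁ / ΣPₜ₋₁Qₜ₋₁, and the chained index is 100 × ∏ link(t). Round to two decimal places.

Link Year 0→Year 1:
ΣP(Year 1)Q(Year 0) = 784.16×9 + 712.20×12 + 6374.18×6 = 7057.44 + 8546.4 + 38245.08 = 53848.92
ΣP(Year 0)Q(Year 0) = 670.68×9 + 607.84×12 + 6192.98×6 = 6036.12 + 7294.08 + 37157.88 = 50488.08
link = 53848.92/50488.08 = 1.066567
Link Year 1→Year 2:
ΣP(Year 2)Q(Year 1) = 632.97×8 + 869.69×12 + 5606.07×7 = 5063.76 + 10436.28 + 39242.49 = 54742.53
ΣP(Year 1)Q(Year 1) = 784.16×8 + 712.20×12 + 6374.18×7 = 6273.28 + 8546.4 + 44619.26 = 59438.94
link = 54742.53/59438.94 = 0.920988
Chained index = 100 × 1.066567 × 0.920988 = 98.2295

98.23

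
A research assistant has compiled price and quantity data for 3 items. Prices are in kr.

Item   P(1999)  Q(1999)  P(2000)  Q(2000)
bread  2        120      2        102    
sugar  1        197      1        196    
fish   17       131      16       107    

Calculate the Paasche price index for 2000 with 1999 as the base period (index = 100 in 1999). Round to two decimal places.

Paasche price index uses current-period quantities as weights.
ΣP(2000)·Q(2000) = 2×102 + 1×196 + 16×107 = 204 + 196 + 1712 = 2112
ΣP(1999)·Q(2000) = 2×102 + 1×196 + 17×107 = 204 + 196 + 1819 = 2219
Index = 2112 / 2219 × 100 = 95.1780

95.18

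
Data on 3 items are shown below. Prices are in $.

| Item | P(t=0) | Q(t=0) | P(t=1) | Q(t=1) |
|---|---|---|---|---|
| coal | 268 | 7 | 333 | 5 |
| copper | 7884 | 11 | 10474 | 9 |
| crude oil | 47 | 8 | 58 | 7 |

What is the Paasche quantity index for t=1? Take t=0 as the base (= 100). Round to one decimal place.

81.6

Paasche quantity index uses current-period prices as weights.
ΣP(t=1)·Q(t=1) = 333×5 + 10474×9 + 58×7 = 1665 + 94266 + 406 = 96337
ΣP(t=1)·Q(t=0) = 333×7 + 10474×11 + 58×8 = 2331 + 115214 + 464 = 118009
Index = 96337 / 118009 × 100 = 81.6353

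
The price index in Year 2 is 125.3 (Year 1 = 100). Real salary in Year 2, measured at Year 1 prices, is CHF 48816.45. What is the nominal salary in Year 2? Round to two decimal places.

61167.01

Nominal = Real × (Index/100) = 48816.45 × (125.3/100)
        = 48816.45 × 1.253 = 61167.0118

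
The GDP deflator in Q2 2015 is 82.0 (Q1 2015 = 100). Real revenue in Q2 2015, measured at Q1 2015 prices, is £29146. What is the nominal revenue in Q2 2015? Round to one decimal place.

Nominal = Real × (Index/100) = 29146 × (82.0/100)
        = 29146 × 0.820 = 23899.7200

23899.7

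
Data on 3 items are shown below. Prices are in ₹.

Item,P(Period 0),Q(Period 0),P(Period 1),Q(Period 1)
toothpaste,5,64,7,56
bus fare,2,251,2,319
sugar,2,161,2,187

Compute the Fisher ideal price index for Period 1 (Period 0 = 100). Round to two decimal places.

109.92

Laspeyres component (base-period weights):
ΣP(Period 1)Q(Period 0) = 7×64 + 2×251 + 2×161 = 448 + 502 + 322 = 1272
ΣP(Period 0)Q(Period 0) = 5×64 + 2×251 + 2×161 = 320 + 502 + 322 = 1144
L = 1272 / 1144 × 100 = 111.1888
Paasche component (current-period weights):
ΣP(Period 1)Q(Period 1) = 7×56 + 2×319 + 2×187 = 392 + 638 + 374 = 1404
ΣP(Period 0)Q(Period 1) = 5×56 + 2×319 + 2×187 = 280 + 638 + 374 = 1292
P = 1404 / 1292 × 100 = 108.6687
Fisher = √(L × P) = √(111.1888 × 108.6687) = 109.9215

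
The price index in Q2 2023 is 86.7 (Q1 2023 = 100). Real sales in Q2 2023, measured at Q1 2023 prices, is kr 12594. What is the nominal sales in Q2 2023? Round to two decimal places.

10919.00

Nominal = Real × (Index/100) = 12594 × (86.7/100)
        = 12594 × 0.867 = 10918.9980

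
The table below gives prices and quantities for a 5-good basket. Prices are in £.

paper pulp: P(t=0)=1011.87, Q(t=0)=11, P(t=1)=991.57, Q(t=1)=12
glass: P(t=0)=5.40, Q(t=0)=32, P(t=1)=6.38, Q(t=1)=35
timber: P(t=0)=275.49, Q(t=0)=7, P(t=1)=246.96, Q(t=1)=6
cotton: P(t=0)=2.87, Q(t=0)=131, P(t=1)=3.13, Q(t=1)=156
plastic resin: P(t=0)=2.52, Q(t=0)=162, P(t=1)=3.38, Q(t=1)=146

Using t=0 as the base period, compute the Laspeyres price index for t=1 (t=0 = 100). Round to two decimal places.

Laspeyres price index uses base-period quantities as weights.
ΣP(t=1)·Q(t=0) = 991.57×11 + 6.38×32 + 246.96×7 + 3.13×131 + 3.38×162 = 10907.27 + 204.16 + 1728.72 + 410.03 + 547.56 = 13797.74
ΣP(t=0)·Q(t=0) = 1011.87×11 + 5.40×32 + 275.49×7 + 2.87×131 + 2.52×162 = 11130.57 + 172.8 + 1928.43 + 375.97 + 408.24 = 14016.01
Index = 13797.74 / 14016.01 × 100 = 98.4427

98.44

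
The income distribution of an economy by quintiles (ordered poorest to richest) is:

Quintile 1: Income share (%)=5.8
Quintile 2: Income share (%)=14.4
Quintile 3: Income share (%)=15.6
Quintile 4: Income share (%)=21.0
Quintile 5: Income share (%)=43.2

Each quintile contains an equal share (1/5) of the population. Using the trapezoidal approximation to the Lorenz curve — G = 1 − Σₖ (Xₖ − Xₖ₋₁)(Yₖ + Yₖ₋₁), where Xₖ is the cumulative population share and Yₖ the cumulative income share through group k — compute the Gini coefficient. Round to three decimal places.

0.326

Cumulative income shares Yₖ: 0.0580, 0.2020, 0.3580, 0.5680, 1.0000
Σ (Xₖ−Xₖ₋₁)(Yₖ+Yₖ₋₁) = (1/5)(0.0580+0.0000) + (1/5)(0.2020+0.0580) + (1/5)(0.3580+0.2020) + (1/5)(0.5680+0.3580) + (1/5)(1.0000+0.5680)
  = 0.0116 + 0.0520 + 0.1120 + 0.1852 + 0.3136 = 0.6744
G = 1 − 0.6744 = 0.3256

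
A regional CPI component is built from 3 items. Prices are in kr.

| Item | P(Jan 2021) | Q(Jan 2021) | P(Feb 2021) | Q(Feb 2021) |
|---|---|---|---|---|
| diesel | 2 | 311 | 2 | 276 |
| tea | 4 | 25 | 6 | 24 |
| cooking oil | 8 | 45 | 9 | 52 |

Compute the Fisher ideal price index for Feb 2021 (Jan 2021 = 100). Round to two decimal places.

109.09

Laspeyres component (base-period weights):
ΣP(Feb 2021)Q(Jan 2021) = 2×311 + 6×25 + 9×45 = 622 + 150 + 405 = 1177
ΣP(Jan 2021)Q(Jan 2021) = 2×311 + 4×25 + 8×45 = 622 + 100 + 360 = 1082
L = 1177 / 1082 × 100 = 108.7800
Paasche component (current-period weights):
ΣP(Feb 2021)Q(Feb 2021) = 2×276 + 6×24 + 9×52 = 552 + 144 + 468 = 1164
ΣP(Jan 2021)Q(Feb 2021) = 2×276 + 4×24 + 8×52 = 552 + 96 + 416 = 1064
P = 1164 / 1064 × 100 = 109.3985
Fisher = √(L × P) = √(108.7800 × 109.3985) = 109.0888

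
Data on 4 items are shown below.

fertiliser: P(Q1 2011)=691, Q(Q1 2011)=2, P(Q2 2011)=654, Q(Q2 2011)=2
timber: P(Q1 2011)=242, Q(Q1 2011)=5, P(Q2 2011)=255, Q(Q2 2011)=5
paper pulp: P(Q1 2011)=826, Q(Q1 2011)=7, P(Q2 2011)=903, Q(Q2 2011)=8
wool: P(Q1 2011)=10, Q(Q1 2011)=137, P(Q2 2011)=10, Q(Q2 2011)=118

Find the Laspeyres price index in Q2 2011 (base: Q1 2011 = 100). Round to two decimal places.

Laspeyres price index uses base-period quantities as weights.
ΣP(Q2 2011)·Q(Q1 2011) = 654×2 + 255×5 + 903×7 + 10×137 = 1308 + 1275 + 6321 + 1370 = 10274
ΣP(Q1 2011)·Q(Q1 2011) = 691×2 + 242×5 + 826×7 + 10×137 = 1382 + 1210 + 5782 + 1370 = 9744
Index = 10274 / 9744 × 100 = 105.4392

105.44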